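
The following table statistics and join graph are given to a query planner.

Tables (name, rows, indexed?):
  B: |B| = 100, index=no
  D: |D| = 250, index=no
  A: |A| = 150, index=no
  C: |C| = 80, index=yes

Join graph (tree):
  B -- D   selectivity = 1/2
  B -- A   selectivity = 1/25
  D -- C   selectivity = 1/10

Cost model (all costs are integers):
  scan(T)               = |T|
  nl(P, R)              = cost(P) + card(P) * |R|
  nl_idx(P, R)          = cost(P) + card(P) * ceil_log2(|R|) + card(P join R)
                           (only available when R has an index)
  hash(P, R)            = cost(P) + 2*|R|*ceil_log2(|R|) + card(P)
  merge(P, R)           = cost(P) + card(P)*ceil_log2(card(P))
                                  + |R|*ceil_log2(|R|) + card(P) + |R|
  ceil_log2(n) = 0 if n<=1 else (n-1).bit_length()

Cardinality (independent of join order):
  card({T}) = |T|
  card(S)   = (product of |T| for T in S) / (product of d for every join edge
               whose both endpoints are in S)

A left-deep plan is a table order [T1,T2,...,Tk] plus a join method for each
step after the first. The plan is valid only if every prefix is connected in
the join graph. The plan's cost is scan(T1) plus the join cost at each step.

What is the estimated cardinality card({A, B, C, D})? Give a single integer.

600000

Tables in S: A(150), B(100), C(80), D(250)
Edges inside S: B-D(d=2), B-A(d=25), D-C(d=10)
numerator = 150 * 100 * 80 * 250 = 300000000
denominator = 2 * 25 * 10 = 500
card(S) = 300000000 / 500 = 600000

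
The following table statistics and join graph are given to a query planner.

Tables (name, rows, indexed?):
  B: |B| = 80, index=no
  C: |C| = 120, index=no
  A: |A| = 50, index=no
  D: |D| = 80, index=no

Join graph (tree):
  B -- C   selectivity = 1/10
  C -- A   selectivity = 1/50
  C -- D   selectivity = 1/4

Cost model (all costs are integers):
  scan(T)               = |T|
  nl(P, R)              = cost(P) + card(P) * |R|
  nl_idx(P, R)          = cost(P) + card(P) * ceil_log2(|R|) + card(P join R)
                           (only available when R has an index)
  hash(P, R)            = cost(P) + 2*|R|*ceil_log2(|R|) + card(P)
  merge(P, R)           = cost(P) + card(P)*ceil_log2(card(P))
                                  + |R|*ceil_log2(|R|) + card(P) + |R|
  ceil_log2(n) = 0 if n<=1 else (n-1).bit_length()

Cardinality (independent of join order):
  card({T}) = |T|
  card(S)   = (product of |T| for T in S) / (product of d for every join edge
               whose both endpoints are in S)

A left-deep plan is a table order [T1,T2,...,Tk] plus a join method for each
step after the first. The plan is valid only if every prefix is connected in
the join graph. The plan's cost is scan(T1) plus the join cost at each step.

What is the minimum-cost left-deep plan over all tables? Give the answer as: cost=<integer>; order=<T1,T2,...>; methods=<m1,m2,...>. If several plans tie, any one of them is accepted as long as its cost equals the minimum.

cost=4160; order=C,A,B,D; methods=hash,hash,hash

Selinger DP (subsets sized 1..n):
  {B}: scan cost=80, card=80
  {C}: scan cost=120, card=120
  {A}: scan cost=50, card=50
  {D}: scan cost=80, card=80
  {BC}: card=960; try (B,hash)→1360, (C,merge)→1680, (B,merge)→1720, (C,hash)→1840, (C,nl)→9680, (B,nl)→9720; best=1360 via (B,hash)
  {AC}: card=120; try (A,hash)→840, (C,merge)→1360, (A,merge)→1430, (C,hash)→1780, (C,nl)→6050, (A,nl)→6120; best=840 via (A,hash)
  {CD}: card=2400; try (D,hash)→1360, (C,merge)→1680, (D,merge)→1720, (C,hash)→1840, (C,nl)→9680, (D,nl)→9720; best=1360 via (D,hash)
  {ABC}: card=960; try (B,hash)→2080, (B,merge)→2440, (A,hash)→2920, (B,nl)→10440, (A,merge)→12270, (A,nl)→49360; best=2080 via (B,hash)
  {BCD}: card=19200; try (D,hash)→3440, (B,hash)→4880, (D,merge)→12560, (B,merge)→33200, (D,nl)→78160, (B,nl)→193360; best=3440 via (D,hash)
  {ACD}: card=2400; try (D,hash)→2080, (D,merge)→2440, (A,hash)→4360, (D,nl)→10440, (A,merge)→32910, (A,nl)→121360; best=2080 via (D,hash)
  {ABCD}: card=19200; try (D,hash)→4160, (B,hash)→5600, (D,merge)→13280, (A,hash)→23240, (B,merge)→33920, (D,nl)→78880 …(+3); best=4160 via (D,hash)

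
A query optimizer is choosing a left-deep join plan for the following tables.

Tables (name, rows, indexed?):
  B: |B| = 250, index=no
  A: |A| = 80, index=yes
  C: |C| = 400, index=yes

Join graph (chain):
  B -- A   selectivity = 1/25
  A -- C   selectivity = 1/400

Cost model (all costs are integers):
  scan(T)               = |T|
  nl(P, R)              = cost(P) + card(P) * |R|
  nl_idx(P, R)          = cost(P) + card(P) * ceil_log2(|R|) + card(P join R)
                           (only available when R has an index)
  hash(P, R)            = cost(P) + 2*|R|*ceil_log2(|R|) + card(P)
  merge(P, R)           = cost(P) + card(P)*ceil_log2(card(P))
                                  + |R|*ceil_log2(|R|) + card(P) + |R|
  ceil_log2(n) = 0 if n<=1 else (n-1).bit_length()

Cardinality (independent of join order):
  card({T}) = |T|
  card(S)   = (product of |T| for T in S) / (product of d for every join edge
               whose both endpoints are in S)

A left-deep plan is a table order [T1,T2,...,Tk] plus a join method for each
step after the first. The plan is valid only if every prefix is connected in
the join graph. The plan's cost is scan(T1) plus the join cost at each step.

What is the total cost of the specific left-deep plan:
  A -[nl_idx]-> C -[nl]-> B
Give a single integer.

step 1: scan A: cost=80, card=80
step 2: join C via nl_idx
    card(P join C) = 80*400/(400) = 80
    cost = 80 + 80*9 + 80 = 880
step 3: join B via nl
    card(P join B) = 80*250/(25) = 800
    cost = 880 + 80*250 = 20880

20880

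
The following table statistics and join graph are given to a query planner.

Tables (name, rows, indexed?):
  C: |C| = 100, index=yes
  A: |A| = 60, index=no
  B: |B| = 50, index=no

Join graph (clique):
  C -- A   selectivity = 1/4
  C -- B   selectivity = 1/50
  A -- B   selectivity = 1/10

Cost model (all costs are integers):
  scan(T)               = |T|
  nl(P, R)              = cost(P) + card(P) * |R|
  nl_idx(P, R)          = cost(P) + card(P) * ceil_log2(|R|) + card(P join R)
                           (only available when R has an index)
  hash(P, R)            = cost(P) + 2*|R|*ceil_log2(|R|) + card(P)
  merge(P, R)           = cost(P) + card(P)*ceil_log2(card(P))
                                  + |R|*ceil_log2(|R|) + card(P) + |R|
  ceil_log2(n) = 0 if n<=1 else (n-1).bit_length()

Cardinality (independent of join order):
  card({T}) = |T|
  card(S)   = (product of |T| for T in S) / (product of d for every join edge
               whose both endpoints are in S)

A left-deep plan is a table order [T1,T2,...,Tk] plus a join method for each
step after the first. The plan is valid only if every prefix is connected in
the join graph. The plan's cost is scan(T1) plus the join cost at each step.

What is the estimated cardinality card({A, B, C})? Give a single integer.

150

Tables in S: A(60), B(50), C(100)
Edges inside S: C-A(d=4), C-B(d=50), A-B(d=10)
numerator = 60 * 50 * 100 = 300000
denominator = 4 * 50 * 10 = 2000
card(S) = 300000 / 2000 = 150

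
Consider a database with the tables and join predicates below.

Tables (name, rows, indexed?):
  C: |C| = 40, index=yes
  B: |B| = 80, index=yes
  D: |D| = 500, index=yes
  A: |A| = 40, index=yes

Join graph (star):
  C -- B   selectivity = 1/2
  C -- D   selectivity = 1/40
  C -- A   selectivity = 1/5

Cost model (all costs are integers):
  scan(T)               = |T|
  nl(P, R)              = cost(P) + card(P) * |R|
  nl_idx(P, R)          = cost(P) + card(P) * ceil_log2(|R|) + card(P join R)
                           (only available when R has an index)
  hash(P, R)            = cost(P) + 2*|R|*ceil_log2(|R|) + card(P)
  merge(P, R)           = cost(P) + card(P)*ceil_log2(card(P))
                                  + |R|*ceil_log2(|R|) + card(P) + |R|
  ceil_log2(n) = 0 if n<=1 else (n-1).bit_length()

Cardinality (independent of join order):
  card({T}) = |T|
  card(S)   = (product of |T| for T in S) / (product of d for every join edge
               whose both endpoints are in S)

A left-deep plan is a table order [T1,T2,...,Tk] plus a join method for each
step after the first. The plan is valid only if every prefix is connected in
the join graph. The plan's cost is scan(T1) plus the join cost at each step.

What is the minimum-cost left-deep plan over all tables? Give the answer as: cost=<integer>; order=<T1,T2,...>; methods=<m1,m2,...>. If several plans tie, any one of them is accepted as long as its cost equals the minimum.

Selinger DP (subsets sized 1..n):
  {C}: scan cost=40, card=40
  {B}: scan cost=80, card=80
  {D}: scan cost=500, card=500
  {A}: scan cost=40, card=40
  {BC}: card=1600; try (C,hash)→640, (B,merge)→960, (C,merge)→1000, (B,hash)→1200, (B,nl_idx)→1920, (C,nl_idx)→2160 …(+2); best=640 via (C,hash)
  {CD}: card=500; try (D,nl_idx)→900, (C,hash)→1480, (C,nl_idx)→4000, (D,merge)→5320, (C,merge)→5780, (D,hash)→9080 …(+2); best=900 via (D,nl_idx)
  {AC}: card=320; try (C,hash)→560, (A,hash)→560, (C,merge)→600, (C,nl_idx)→600, (A,merge)→600, (A,nl_idx)→600 …(+2); best=560 via (C,hash)
  {BCD}: card=20000; try (B,hash)→2520, (B,merge)→6540, (D,hash)→11240, (B,nl_idx)→24400, (D,merge)→24840, (D,nl_idx)→35040 …(+2); best=2520 via (B,hash)
  {ABC}: card=12800; try (B,hash)→2000, (A,hash)→2720, (B,merge)→4400, (B,nl_idx)→15600, (A,merge)→20120, (A,nl_idx)→23040 …(+2); best=2000 via (B,hash)
  {ACD}: card=4000; try (A,hash)→1880, (A,merge)→6180, (D,nl_idx)→7440, (A,nl_idx)→7900, (D,merge)→8760, (D,hash)→9880 …(+2); best=1880 via (A,hash)
  {ABCD}: card=160000; try (B,hash)→7000, (A,hash)→23000, (D,hash)→23800, (B,merge)→54520, (B,nl_idx)→189880, (D,merge)→199000 …(+6); best=7000 via (B,hash)

cost=7000; order=C,D,A,B; methods=nl_idx,hash,hash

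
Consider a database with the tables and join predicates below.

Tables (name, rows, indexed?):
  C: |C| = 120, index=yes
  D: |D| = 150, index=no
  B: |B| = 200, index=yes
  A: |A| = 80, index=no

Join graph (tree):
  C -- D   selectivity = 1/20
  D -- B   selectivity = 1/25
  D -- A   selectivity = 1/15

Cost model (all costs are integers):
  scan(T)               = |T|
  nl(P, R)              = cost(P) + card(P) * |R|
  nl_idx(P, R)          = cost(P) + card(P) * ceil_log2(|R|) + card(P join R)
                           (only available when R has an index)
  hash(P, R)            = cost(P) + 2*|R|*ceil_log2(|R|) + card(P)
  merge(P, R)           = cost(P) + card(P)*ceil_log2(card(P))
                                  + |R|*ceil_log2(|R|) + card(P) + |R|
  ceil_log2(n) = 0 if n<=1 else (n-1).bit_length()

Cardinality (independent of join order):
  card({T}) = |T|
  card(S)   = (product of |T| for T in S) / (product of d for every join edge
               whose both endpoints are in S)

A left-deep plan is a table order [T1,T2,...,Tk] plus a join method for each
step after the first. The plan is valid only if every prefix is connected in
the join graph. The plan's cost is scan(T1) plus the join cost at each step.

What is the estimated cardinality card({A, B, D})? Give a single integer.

6400

Tables in S: A(80), B(200), D(150)
Edges inside S: D-B(d=25), D-A(d=15)
numerator = 80 * 200 * 150 = 2400000
denominator = 25 * 15 = 375
card(S) = 2400000 / 375 = 6400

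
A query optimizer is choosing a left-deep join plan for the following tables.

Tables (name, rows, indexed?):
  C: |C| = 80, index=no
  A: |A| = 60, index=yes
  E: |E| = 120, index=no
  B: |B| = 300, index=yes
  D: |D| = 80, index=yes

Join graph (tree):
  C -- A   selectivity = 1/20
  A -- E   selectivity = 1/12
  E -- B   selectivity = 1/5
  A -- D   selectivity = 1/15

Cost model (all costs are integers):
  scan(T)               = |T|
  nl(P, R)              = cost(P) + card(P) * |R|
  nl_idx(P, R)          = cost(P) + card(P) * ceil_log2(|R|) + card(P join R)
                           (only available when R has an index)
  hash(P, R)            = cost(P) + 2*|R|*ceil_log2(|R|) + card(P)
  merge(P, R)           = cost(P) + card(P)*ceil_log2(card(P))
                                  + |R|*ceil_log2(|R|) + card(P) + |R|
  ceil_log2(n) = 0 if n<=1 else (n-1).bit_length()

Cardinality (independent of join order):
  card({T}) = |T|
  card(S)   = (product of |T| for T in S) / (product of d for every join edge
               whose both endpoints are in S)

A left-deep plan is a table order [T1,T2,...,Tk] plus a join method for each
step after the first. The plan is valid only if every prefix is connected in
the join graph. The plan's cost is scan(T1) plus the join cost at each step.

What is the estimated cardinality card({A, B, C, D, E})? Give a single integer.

768000

Tables in S: A(60), B(300), C(80), D(80), E(120)
Edges inside S: C-A(d=20), A-E(d=12), E-B(d=5), A-D(d=15)
numerator = 60 * 300 * 80 * 80 * 120 = 13824000000
denominator = 20 * 12 * 5 * 15 = 18000
card(S) = 13824000000 / 18000 = 768000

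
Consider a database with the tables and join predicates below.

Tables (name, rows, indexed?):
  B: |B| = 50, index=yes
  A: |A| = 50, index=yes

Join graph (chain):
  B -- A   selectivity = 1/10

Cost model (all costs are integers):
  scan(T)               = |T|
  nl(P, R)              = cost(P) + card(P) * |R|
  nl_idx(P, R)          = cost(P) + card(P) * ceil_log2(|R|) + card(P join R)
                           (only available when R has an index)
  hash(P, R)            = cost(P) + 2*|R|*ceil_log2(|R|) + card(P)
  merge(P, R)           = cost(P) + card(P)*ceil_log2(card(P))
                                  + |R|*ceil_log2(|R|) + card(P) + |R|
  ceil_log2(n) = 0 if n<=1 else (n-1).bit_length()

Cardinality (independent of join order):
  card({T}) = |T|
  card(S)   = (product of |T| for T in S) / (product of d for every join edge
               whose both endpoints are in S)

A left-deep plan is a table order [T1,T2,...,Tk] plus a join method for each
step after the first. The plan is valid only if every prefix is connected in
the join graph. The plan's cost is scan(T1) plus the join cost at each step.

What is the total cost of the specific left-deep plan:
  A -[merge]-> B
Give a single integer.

step 1: scan A: cost=50, card=50
step 2: join B via merge
    card(P join B) = 50*50/(10) = 250
    cost = 50 + 50*6 + 50*6 + 50 + 50 = 750

750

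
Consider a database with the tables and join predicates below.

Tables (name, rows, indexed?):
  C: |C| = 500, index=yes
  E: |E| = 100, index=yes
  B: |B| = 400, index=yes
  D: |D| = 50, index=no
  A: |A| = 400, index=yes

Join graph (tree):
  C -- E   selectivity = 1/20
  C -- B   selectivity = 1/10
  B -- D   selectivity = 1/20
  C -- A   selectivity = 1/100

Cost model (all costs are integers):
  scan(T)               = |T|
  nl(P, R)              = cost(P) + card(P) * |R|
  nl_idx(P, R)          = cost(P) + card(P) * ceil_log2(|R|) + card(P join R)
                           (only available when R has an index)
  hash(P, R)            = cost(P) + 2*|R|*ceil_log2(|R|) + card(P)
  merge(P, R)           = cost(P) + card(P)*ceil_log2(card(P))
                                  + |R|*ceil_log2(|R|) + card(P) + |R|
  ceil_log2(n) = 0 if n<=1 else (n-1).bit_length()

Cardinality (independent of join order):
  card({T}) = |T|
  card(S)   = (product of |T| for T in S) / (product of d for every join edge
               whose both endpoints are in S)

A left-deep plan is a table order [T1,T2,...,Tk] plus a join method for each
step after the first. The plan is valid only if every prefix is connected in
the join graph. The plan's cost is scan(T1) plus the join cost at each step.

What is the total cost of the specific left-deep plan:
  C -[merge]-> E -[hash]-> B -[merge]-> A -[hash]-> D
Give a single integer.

2220600

step 1: scan C: cost=500, card=500
step 2: join E via merge
    card(P join E) = 500*100/(20) = 2500
    cost = 500 + 500*9 + 100*7 + 500 + 100 = 6300
step 3: join B via hash
    card(P join B) = 2500*400/(10) = 100000
    cost = 6300 + 2*400*9 + 2500 = 16000
step 4: join A via merge
    card(P join A) = 100000*400/(100) = 400000
    cost = 16000 + 100000*17 + 400*9 + 100000 + 400 = 1820000
step 5: join D via hash
    card(P join D) = 400000*50/(20) = 1000000
    cost = 1820000 + 2*50*6 + 400000 = 2220600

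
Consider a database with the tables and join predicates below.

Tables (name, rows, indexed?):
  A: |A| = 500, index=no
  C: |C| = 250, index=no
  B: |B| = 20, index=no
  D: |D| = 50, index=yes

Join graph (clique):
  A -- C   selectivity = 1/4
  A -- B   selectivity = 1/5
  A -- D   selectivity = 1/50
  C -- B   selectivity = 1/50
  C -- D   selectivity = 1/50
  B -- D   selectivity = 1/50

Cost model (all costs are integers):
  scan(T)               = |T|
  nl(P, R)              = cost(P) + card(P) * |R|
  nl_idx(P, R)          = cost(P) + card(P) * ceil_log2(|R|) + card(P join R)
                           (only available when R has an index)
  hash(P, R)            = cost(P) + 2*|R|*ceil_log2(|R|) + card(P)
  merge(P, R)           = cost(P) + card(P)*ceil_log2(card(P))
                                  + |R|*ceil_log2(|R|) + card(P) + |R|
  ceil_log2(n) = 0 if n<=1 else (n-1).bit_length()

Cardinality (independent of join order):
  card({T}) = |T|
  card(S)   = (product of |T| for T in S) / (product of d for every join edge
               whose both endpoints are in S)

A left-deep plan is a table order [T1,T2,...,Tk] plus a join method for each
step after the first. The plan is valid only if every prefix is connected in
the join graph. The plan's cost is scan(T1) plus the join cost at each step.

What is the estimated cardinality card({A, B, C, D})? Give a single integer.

Tables in S: A(500), B(20), C(250), D(50)
Edges inside S: A-C(d=4), A-B(d=5), A-D(d=50), C-B(d=50), C-D(d=50), B-D(d=50)
numerator = 500 * 20 * 250 * 50 = 125000000
denominator = 4 * 5 * 50 * 50 * 50 * 50 = 125000000
card(S) = 125000000 / 125000000 = 1

1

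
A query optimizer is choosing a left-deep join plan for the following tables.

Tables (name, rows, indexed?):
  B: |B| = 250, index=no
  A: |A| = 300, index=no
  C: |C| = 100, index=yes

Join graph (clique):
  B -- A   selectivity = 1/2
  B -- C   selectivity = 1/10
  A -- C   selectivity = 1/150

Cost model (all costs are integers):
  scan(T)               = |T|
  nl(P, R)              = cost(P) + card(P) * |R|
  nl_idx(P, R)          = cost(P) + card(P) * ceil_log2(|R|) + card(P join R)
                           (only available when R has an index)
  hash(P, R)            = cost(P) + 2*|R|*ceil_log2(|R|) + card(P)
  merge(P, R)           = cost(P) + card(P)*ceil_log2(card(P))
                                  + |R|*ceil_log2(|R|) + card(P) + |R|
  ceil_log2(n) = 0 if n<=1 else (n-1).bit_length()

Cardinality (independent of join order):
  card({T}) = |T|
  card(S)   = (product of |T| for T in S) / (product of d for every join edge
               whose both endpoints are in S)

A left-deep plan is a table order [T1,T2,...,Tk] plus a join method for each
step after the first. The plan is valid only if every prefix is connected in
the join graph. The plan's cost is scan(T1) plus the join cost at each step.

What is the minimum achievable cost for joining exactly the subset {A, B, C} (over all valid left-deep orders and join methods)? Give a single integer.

Selinger DP over subsets of {A,B,C}:
  {B}: scan cost=250, card=250
  {A}: scan cost=300, card=300
  {C}: scan cost=100, card=100
  {AB}: card=37500; try (B,hash)→4600, (A,merge)→5500, (B,merge)→5550, (A,hash)→5900, (A,nl)→75250, (B,nl)→75300; best=4600 via (B,hash)
  {BC}: card=2500; try (C,hash)→1900, (B,merge)→3150, (C,merge)→3300, (B,hash)→4200, (C,nl_idx)→4500, (B,nl)→25100 …(+1); best=1900 via (C,hash)
  {AC}: card=200; try (C,hash)→2000, (C,nl_idx)→2600, (A,merge)→3900, (C,merge)→4100, (A,hash)→5600, (A,nl)→30100 …(+1); best=2000 via (C,hash)
  {ABC}: card=2500; try (B,merge)→6050, (B,hash)→6200, (A,hash)→9800, (A,merge)→37400, (C,hash)→43500, (B,nl)→52000 …(+4); best=6050 via (B,merge)

6050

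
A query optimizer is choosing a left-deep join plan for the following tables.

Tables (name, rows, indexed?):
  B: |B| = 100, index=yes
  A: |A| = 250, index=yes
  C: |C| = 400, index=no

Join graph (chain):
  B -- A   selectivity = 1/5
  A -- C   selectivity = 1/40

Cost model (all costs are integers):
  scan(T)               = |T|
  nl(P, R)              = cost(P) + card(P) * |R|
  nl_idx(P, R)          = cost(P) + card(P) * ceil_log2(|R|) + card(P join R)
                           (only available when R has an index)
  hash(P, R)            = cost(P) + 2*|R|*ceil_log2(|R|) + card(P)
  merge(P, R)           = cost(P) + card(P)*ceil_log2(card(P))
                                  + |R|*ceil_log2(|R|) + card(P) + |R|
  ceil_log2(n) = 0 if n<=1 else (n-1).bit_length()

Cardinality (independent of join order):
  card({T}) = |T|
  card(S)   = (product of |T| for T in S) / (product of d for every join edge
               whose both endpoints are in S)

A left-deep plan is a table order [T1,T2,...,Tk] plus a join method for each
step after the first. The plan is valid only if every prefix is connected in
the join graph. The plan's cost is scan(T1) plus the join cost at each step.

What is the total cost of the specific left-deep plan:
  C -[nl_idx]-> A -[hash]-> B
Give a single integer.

step 1: scan C: cost=400, card=400
step 2: join A via nl_idx
    card(P join A) = 400*250/(40) = 2500
    cost = 400 + 400*8 + 2500 = 6100
step 3: join B via hash
    card(P join B) = 2500*100/(5) = 50000
    cost = 6100 + 2*100*7 + 2500 = 10000

10000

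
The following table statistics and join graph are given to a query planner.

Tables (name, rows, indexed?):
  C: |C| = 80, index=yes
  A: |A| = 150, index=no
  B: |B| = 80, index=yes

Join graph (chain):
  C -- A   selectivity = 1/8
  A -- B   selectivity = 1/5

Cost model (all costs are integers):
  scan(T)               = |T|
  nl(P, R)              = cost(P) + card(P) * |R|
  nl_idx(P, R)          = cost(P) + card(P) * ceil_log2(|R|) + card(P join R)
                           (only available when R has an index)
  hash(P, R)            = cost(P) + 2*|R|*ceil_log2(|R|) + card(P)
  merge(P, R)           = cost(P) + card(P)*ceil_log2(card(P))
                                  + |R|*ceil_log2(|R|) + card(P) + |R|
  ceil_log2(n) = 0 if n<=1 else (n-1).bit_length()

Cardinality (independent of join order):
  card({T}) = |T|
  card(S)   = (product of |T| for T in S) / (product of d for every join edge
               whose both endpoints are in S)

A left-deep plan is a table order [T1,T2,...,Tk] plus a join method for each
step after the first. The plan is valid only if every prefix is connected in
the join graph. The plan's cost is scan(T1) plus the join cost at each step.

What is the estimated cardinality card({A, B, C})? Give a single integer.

Tables in S: A(150), B(80), C(80)
Edges inside S: C-A(d=8), A-B(d=5)
numerator = 150 * 80 * 80 = 960000
denominator = 8 * 5 = 40
card(S) = 960000 / 40 = 24000

24000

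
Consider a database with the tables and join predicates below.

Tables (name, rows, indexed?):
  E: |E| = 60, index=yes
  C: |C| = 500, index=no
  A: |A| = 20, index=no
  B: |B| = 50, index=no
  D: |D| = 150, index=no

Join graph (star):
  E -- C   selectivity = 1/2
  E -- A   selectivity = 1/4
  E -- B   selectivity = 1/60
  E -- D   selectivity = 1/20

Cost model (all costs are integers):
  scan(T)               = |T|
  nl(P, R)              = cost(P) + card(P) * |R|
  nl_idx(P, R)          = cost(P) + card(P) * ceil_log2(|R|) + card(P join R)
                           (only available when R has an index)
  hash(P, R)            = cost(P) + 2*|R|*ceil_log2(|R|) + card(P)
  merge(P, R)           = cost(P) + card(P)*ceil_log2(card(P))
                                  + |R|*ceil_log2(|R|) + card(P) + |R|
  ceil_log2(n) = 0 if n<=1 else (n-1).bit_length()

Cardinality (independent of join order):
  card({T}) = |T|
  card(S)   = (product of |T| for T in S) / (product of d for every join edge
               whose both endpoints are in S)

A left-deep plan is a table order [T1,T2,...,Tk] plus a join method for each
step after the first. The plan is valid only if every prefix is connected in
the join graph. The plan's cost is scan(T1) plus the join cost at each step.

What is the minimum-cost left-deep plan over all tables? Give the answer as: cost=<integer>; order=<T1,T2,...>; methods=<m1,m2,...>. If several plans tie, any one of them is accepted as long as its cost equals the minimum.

cost=13520; order=D,E,B,A,C; methods=hash,hash,hash,hash

Selinger DP (subsets sized 1..n):
  {E}: scan cost=60, card=60
  {C}: scan cost=500, card=500
  {A}: scan cost=20, card=20
  {B}: scan cost=50, card=50
  {D}: scan cost=150, card=150
  {CE}: card=15000; try (E,hash)→1720, (C,merge)→5480, (E,merge)→5920, (C,hash)→9120, (E,nl_idx)→18500, (C,nl)→30060 …(+1); best=1720 via (E,hash)
  {AE}: card=300; try (A,hash)→320, (E,nl_idx)→440, (E,merge)→560, (A,merge)→600, (E,hash)→760, (E,nl)→1220 …(+1); best=320 via (A,hash)
  {BE}: card=50; try (E,nl_idx)→400, (B,hash)→720, (E,hash)→820, (E,merge)→820, (B,merge)→830, (E,nl)→3050 …(+1); best=400 via (E,nl_idx)
  {DE}: card=450; try (E,hash)→1020, (E,nl_idx)→1500, (D,merge)→1830, (E,merge)→1920, (D,hash)→2520, (D,nl)→9060 …(+1); best=1020 via (E,hash)
  {ACE}: card=75000; try (C,merge)→8320, (C,hash)→9620, (A,hash)→16920, (C,nl)→150320, (A,merge)→226840, (A,nl)→301720; best=8320 via (C,merge)
  {BCE}: card=12500; try (C,merge)→5750, (C,hash)→9450, (B,hash)→17320, (C,nl)→25400, (B,merge)→227070, (B,nl)→751720; best=5750 via (C,merge)
  {CDE}: card=112500; try (C,hash)→10470, (C,merge)→10520, (D,hash)→19120, (C,nl)→226020, (D,merge)→228070, (D,nl)→2251720; best=10470 via (C,hash)
  {ABE}: card=250; try (A,hash)→650, (A,merge)→870, (B,hash)→1220, (A,nl)→1400, (B,merge)→3670, (B,nl)→15320; best=650 via (A,hash)
  {ADE}: card=2250; try (A,hash)→1670, (D,hash)→3020, (D,merge)→4670, (A,merge)→5640, (A,nl)→10020, (D,nl)→45320; best=1670 via (A,hash)
  {BDE}: card=375; try (B,hash)→2070, (D,merge)→2100, (D,hash)→2850, (B,merge)→5870, (D,nl)→7900, (B,nl)→23520; best=2070 via (B,hash)
  {ABCE}: card=62500; try (C,merge)→7900, (C,hash)→9900, (A,hash)→18450, (B,hash)→83920, (C,nl)→125650, (A,merge)→193370 …(+3); best=7900 via (C,merge)
  {ACDE}: card=562500; try (C,hash)→12920, (C,merge)→35920, (D,hash)→85720, (A,hash)→123170, (C,nl)→1126670, (D,merge)→1359670 …(+3); best=12920 via (C,hash)
  {BCDE}: card=93750; try (C,merge)→10820, (C,hash)→11445, (D,hash)→20650, (B,hash)→123570, (C,nl)→189570, (D,merge)→194600 …(+3); best=10820 via (C,merge)
  {ABDE}: card=1875; try (A,hash)→2645, (D,hash)→3300, (D,merge)→4250, (B,hash)→4520, (A,merge)→5940, (A,nl)→9570 …(+3); best=2645 via (A,hash)
  {ABCDE}: card=468750; try (C,hash)→13520, (C,merge)→30145, (D,hash)→72800, (A,hash)→104770, (B,hash)→576020, (C,nl)→940145 …(+6); best=13520 via (C,hash)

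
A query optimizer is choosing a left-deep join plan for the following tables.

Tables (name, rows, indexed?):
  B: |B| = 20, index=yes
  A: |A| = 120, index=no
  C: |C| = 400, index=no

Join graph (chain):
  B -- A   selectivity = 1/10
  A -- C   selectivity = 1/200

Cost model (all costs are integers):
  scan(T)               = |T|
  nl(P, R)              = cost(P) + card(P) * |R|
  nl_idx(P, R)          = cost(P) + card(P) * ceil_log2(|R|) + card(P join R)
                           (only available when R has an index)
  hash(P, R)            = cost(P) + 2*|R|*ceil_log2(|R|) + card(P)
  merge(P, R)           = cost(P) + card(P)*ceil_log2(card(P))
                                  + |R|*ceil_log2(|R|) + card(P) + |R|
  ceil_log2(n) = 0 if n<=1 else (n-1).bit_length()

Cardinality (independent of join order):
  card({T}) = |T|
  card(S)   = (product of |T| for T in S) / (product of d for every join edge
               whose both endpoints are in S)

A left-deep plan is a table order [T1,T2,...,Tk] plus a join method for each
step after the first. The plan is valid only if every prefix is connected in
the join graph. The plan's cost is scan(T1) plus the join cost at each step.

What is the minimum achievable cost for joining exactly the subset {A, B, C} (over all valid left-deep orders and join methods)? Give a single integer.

Selinger DP over subsets of {A,B,C}:
  {B}: scan cost=20, card=20
  {A}: scan cost=120, card=120
  {C}: scan cost=400, card=400
  {AB}: card=240; try (B,hash)→440, (B,nl_idx)→960, (A,merge)→1100, (B,merge)→1200, (A,hash)→1720, (A,nl)→2420 …(+1); best=440 via (B,hash)
  {AC}: card=240; try (A,hash)→2480, (C,merge)→5080, (A,merge)→5360, (C,hash)→7440, (C,nl)→48120, (A,nl)→48400; best=2480 via (A,hash)
  {ABC}: card=480; try (B,hash)→2920, (B,nl_idx)→4160, (B,merge)→4760, (C,merge)→6600, (B,nl)→7280, (C,hash)→7880 …(+1); best=2920 via (B,hash)

2920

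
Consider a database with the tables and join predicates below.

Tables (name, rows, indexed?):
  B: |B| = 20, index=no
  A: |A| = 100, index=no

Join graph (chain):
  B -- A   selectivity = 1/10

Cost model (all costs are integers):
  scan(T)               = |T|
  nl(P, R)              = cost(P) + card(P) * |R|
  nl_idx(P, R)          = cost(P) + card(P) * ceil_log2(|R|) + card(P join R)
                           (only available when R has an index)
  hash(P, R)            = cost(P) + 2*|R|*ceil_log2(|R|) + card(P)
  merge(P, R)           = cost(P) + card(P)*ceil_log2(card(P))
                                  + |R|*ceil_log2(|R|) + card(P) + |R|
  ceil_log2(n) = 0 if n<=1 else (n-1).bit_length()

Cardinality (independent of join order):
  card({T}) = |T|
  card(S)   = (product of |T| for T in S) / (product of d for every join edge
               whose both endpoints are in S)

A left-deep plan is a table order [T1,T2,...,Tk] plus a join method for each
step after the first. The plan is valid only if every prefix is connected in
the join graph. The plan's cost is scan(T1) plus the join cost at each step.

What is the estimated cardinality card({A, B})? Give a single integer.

Tables in S: A(100), B(20)
Edges inside S: B-A(d=10)
numerator = 100 * 20 = 2000
denominator = 10 = 10
card(S) = 2000 / 10 = 200

200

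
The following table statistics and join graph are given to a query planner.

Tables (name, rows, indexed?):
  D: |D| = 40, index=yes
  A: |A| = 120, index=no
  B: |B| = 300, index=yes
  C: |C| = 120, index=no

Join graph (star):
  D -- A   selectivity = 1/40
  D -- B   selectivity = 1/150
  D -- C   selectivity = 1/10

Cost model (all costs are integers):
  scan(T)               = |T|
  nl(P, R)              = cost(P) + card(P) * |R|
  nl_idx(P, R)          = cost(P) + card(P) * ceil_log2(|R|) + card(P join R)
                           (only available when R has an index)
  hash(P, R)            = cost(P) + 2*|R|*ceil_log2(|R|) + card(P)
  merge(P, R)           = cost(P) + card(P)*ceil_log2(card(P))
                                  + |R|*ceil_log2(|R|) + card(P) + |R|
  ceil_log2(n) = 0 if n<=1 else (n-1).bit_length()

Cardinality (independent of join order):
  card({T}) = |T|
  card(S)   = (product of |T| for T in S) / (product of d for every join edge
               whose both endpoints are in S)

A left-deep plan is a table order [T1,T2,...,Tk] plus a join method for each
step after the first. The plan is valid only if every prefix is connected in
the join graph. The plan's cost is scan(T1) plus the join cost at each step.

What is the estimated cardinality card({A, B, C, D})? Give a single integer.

2880

Tables in S: A(120), B(300), C(120), D(40)
Edges inside S: D-A(d=40), D-B(d=150), D-C(d=10)
numerator = 120 * 300 * 120 * 40 = 172800000
denominator = 40 * 150 * 10 = 60000
card(S) = 172800000 / 60000 = 2880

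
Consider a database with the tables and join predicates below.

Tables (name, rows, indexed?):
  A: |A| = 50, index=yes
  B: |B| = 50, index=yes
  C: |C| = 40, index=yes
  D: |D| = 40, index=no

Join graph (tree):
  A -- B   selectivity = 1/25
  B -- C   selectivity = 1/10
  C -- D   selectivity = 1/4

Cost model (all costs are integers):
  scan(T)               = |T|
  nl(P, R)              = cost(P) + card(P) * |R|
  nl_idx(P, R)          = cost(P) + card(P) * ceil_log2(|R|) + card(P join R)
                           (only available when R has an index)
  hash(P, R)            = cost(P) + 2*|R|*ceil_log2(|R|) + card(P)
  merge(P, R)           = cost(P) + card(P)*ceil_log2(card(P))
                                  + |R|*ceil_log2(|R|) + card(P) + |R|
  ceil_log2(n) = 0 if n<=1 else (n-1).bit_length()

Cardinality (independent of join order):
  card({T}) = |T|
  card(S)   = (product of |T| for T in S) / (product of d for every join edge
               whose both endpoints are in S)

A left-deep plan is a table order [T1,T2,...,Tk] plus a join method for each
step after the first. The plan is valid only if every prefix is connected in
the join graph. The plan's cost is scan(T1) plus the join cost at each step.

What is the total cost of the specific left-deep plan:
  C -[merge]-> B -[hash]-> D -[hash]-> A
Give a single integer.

step 1: scan C: cost=40, card=40
step 2: join B via merge
    card(P join B) = 40*50/(10) = 200
    cost = 40 + 40*6 + 50*6 + 40 + 50 = 670
step 3: join D via hash
    card(P join D) = 200*40/(4) = 2000
    cost = 670 + 2*40*6 + 200 = 1350
step 4: join A via hash
    card(P join A) = 2000*50/(25) = 4000
    cost = 1350 + 2*50*6 + 2000 = 3950

3950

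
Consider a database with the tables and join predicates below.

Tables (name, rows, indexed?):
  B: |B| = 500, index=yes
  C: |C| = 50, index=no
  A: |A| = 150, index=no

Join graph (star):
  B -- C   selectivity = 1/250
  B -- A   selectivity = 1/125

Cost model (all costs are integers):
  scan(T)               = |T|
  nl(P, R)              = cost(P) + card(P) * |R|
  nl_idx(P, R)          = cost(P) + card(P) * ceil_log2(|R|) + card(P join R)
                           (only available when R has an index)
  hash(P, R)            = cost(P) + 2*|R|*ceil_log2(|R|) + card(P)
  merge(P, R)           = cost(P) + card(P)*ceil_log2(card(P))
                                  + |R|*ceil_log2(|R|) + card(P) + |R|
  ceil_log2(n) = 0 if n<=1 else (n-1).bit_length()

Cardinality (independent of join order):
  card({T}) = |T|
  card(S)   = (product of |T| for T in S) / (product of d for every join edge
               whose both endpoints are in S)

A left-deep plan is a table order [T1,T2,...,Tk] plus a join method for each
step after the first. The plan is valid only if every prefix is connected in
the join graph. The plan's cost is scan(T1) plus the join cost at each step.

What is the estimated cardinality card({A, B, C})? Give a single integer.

120

Tables in S: A(150), B(500), C(50)
Edges inside S: B-C(d=250), B-A(d=125)
numerator = 150 * 500 * 50 = 3750000
denominator = 250 * 125 = 31250
card(S) = 3750000 / 31250 = 120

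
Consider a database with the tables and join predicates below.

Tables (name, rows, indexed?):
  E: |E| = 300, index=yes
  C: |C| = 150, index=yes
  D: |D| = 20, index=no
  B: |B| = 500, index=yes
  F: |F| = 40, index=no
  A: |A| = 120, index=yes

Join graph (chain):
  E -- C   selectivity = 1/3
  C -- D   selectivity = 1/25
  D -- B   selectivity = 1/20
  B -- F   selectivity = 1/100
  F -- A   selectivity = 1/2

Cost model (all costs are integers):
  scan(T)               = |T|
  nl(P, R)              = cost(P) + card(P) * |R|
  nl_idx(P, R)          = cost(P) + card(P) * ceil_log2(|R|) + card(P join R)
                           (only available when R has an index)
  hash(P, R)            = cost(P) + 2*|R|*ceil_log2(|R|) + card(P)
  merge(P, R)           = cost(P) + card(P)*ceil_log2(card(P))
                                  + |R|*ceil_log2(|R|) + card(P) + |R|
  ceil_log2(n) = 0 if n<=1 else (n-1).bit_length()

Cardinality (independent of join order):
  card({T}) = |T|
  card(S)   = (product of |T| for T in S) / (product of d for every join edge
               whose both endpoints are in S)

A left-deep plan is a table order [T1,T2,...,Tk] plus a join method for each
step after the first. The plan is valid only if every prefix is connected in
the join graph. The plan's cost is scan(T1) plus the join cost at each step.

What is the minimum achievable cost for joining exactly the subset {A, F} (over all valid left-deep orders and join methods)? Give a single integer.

720

Selinger DP over subsets of {A,F}:
  {F}: scan cost=40, card=40
  {A}: scan cost=120, card=120
  {AF}: card=2400; try (F,hash)→720, (A,merge)→1280, (F,merge)→1360, (A,hash)→1760, (A,nl_idx)→2720, (A,nl)→4840 …(+1); best=720 via (F,hash)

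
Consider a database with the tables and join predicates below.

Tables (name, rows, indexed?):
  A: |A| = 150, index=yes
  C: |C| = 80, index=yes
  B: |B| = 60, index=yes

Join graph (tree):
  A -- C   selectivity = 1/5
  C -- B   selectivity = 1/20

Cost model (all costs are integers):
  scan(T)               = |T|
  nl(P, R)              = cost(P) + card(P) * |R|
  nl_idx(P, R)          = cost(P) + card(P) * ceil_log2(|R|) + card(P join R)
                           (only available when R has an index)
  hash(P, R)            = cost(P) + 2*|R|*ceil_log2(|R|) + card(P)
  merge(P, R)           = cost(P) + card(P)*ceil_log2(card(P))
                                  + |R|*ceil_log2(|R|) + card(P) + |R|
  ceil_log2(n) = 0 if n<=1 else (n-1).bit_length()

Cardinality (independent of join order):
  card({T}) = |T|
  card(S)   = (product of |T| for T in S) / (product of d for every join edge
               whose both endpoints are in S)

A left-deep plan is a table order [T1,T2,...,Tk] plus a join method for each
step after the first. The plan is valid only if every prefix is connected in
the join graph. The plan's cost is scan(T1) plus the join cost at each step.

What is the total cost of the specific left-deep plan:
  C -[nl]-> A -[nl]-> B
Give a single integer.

step 1: scan C: cost=80, card=80
step 2: join A via nl
    card(P join A) = 80*150/(5) = 2400
    cost = 80 + 80*150 = 12080
step 3: join B via nl
    card(P join B) = 2400*60/(20) = 7200
    cost = 12080 + 2400*60 = 156080

156080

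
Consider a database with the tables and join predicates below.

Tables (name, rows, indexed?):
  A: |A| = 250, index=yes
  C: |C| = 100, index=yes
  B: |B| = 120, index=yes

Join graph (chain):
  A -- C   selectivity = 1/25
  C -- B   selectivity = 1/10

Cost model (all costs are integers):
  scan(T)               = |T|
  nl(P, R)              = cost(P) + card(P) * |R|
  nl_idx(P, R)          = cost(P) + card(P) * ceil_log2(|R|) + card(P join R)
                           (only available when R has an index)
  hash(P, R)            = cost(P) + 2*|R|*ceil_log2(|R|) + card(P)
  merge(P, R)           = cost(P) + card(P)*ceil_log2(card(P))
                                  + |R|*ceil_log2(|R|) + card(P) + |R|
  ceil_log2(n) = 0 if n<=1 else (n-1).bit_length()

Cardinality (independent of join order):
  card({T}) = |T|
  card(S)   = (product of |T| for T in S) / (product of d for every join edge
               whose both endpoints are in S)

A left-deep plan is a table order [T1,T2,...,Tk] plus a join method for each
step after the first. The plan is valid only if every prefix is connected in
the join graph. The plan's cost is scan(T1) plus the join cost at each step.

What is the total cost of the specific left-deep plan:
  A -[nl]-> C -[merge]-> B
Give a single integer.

step 1: scan A: cost=250, card=250
step 2: join C via nl
    card(P join C) = 250*100/(25) = 1000
    cost = 250 + 250*100 = 25250
step 3: join B via merge
    card(P join B) = 1000*120/(10) = 12000
    cost = 25250 + 1000*10 + 120*7 + 1000 + 120 = 37210

37210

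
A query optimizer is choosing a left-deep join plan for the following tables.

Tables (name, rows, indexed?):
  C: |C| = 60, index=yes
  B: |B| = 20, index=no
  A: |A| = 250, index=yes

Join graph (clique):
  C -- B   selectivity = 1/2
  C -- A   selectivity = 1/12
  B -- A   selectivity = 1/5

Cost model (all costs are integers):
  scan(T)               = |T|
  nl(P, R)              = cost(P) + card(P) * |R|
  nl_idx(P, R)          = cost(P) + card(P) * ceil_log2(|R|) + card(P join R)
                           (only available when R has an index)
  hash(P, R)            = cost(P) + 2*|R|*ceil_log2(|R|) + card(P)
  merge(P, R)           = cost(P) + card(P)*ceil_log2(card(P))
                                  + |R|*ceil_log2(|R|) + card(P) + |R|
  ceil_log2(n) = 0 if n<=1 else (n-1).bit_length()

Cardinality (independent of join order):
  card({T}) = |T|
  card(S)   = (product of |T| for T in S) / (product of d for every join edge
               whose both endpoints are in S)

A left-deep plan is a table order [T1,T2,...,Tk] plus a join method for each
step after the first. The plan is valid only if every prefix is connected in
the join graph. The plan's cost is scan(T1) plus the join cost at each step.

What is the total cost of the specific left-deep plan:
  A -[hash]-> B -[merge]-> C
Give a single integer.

step 1: scan A: cost=250, card=250
step 2: join B via hash
    card(P join B) = 250*20/(5) = 1000
    cost = 250 + 2*20*5 + 250 = 700
step 3: join C via merge
    card(P join C) = 1000*60/(2*12) = 2500
    cost = 700 + 1000*10 + 60*6 + 1000 + 60 = 12120

12120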